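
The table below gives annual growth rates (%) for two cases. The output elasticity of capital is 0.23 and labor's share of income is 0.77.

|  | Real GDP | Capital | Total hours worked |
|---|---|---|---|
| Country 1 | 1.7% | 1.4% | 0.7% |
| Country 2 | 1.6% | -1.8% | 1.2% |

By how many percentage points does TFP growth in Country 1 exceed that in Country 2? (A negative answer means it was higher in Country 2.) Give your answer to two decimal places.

Labor's share = 1 − 0.23 = 0.77.
Country 1: TFP = 1.7 − 0.322 − 0.539 = 0.839%.
Country 2: TFP = 1.6 + 0.414 − 0.924 = 1.09%.
Difference = 0.839 − (1.09) = -0.251 pp.

-0.25 percentage points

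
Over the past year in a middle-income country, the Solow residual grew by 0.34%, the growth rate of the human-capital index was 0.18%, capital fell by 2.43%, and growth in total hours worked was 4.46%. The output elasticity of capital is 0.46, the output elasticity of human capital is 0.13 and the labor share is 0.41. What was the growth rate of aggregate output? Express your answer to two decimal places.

Labor's share = 1 − 0.46 − 0.13 = 0.41.
Capital: 0.46 × (-2.43) = -1.1178 pp.
The human-capital index: 0.13 × 0.18 = 0.0234 pp.
Total hours worked: 0.41 × 4.46 = 1.8286 pp.
Output growth = 0.34 + 0.7342 = 1.0742%.

Aggregate output grew 1.07%.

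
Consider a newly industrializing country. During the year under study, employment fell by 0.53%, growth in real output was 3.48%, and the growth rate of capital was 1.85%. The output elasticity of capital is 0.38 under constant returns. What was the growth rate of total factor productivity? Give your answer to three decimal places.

Total factor productivity grew 3.106%.

Labor's share = 1 − 0.38 = 0.62.
Capital: 0.38 × 1.85 = 0.703 pp.
Employment: 0.62 × (-0.53) = -0.3286 pp.
TFP growth = 3.48 − 0.3744 = 3.1056%.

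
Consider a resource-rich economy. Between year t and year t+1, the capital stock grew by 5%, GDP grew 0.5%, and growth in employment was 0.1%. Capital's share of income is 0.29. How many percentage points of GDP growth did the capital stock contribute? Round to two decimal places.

Contribution = share × growth = 0.29 × 5 = 1.45 pp.

1.45 percentage points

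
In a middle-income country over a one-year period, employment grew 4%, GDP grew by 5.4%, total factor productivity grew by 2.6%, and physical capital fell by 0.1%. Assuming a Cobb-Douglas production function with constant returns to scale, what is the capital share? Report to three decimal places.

gY = gA + α·gK + (1−α)·gL, so gY − gA − gL = α(gK − gL).
5.4 − 2.6 − 4 = α × (-0.1 − 4).
-1.2 = -4.1 α, so α = 0.29268.

0.293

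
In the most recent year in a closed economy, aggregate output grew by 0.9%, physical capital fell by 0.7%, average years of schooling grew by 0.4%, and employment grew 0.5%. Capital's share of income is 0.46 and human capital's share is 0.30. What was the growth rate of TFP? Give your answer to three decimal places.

Labor's share = 1 − 0.46 − 0.3 = 0.24.
Physical capital: 0.46 × (-0.7) = -0.322 pp.
Average years of schooling: 0.3 × 0.4 = 0.12 pp.
Employment: 0.24 × 0.5 = 0.12 pp.
TFP growth = 0.9 + 0.082 = 0.982%.

0.982%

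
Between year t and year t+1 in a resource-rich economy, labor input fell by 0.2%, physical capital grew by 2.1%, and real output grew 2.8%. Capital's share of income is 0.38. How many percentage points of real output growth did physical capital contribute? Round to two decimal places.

Contribution = share × growth = 0.38 × 2.1 = 0.798 pp.

0.80 percentage points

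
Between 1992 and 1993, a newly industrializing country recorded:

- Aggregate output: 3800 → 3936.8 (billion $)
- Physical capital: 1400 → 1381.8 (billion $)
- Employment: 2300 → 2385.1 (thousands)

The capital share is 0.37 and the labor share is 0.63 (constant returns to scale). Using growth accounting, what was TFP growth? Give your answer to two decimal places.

Aggregate output growth = (3936.8 − 3800) / 3800 = 3.6%.
Physical capital growth = (1381.8 − 1400) / 1400 = -1.3%.
Employment growth = (2385.1 − 2300) / 2300 = 3.7%.
Labor's share = 1 − 0.37 = 0.63.
Physical capital: 0.37 × (-1.3) = -0.481 pp.
Employment: 0.63 × 3.7 = 2.331 pp.
TFP growth = 3.6 − 1.85 = 1.75%.

TFP grew 1.75%.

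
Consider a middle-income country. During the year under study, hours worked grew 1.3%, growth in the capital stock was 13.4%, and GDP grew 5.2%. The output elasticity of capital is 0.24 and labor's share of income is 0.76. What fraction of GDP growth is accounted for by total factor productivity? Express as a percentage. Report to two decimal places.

Labor's share = 1 − 0.24 = 0.76.
The capital stock: 0.24 × 13.4 = 3.216 pp.
Hours worked: 0.76 × 1.3 = 0.988 pp.
TFP growth = 5.2 − 4.204 = 0.996%.
TFP share of growth = 0.996 / 5.2 × 100 = 19.1538%.

Total factor productivity accounted for 19.15% of growth.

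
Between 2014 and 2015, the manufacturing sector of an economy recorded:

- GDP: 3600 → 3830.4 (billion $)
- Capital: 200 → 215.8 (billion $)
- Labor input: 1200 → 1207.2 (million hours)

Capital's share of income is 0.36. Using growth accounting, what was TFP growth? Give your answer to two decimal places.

TFP growth was 3.17%.

GDP growth = (3830.4 − 3600) / 3600 = 6.4%.
Capital growth = (215.8 − 200) / 200 = 7.9%.
Labor input growth = (1207.2 − 1200) / 1200 = 0.6%.
Labor's share = 1 − 0.36 = 0.64.
Capital: 0.36 × 7.9 = 2.844 pp.
Labor input: 0.64 × 0.6 = 0.384 pp.
TFP growth = 6.4 − 3.228 = 3.172%.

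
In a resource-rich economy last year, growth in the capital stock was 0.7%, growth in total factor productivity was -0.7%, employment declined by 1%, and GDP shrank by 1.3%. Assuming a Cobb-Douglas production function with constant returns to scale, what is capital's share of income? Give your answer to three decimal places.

gY = gA + α·gK + (1−α)·gL, so gY − gA − gL = α(gK − gL).
-1.3 + 0.7 + 1 = α × (0.7 − (-1)).
0.4 = 1.7 α, so α = 0.23529.

α = 0.235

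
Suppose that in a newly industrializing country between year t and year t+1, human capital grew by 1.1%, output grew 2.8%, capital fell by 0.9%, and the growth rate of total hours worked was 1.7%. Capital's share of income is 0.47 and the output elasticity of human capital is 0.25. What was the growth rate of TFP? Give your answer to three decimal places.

TFP growth was 2.472%.

Labor's share = 1 − 0.47 − 0.25 = 0.28.
Capital: 0.47 × (-0.9) = -0.423 pp.
Human capital: 0.25 × 1.1 = 0.275 pp.
Total hours worked: 0.28 × 1.7 = 0.476 pp.
TFP growth = 2.8 − 0.328 = 2.472%.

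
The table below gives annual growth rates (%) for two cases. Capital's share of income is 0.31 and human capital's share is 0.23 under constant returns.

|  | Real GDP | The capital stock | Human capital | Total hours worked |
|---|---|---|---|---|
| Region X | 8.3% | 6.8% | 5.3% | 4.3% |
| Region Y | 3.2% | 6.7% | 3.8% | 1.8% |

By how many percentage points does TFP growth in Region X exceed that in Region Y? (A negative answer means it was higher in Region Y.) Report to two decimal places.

3.57 percentage points

Labor's share = 1 − 0.31 − 0.23 = 0.46.
Region X: TFP = 8.3 − 2.108 − 1.219 − 1.978 = 2.995%.
Region Y: TFP = 3.2 − 2.077 − 0.874 − 0.828 = -0.579%.
Difference = 2.995 − (-0.579) = 3.574 pp.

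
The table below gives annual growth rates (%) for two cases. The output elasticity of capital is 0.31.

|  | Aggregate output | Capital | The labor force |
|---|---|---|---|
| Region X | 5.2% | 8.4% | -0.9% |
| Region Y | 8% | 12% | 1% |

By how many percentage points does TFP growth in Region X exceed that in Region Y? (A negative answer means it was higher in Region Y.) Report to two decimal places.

Labor's share = 1 − 0.31 = 0.69.
Region X: TFP = 5.2 − 2.604 + 0.621 = 3.217%.
Region Y: TFP = 8 − 3.72 − 0.69 = 3.59%.
Difference = 3.217 − (3.59) = -0.373 pp.

-0.37 percentage points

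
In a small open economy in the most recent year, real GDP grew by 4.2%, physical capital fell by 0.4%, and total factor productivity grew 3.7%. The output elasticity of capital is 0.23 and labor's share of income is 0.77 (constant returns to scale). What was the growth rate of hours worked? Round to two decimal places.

Hours worked grew 0.77%.

Labor's share = 1 − 0.23 = 0.77.
gY = gA + 0.23×(-0.4) + 0.77×g.
0.77×g = 4.2 − 3.7 + 0.092 = 0.592.
g = 0.592 / 0.77 = 0.7688%.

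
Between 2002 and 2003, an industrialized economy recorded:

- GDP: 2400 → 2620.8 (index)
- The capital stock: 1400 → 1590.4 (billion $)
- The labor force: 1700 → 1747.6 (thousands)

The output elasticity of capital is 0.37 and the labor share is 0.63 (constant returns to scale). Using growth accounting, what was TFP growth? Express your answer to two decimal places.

GDP growth = (2620.8 − 2400) / 2400 = 9.2%.
The capital stock growth = (1590.4 − 1400) / 1400 = 13.6%.
The labor force growth = (1747.6 − 1700) / 1700 = 2.8%.
Labor's share = 1 − 0.37 = 0.63.
The capital stock: 0.37 × 13.6 = 5.032 pp.
The labor force: 0.63 × 2.8 = 1.764 pp.
TFP growth = 9.2 − 6.796 = 2.404%.

2.40%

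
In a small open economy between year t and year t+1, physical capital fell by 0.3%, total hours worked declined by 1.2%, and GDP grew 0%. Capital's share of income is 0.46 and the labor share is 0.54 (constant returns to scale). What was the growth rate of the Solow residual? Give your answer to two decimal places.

Labor's share = 1 − 0.46 = 0.54.
Physical capital: 0.46 × (-0.3) = -0.138 pp.
Total hours worked: 0.54 × (-1.2) = -0.648 pp.
TFP growth = 0 + 0.786 = 0.786%.

The Solow residual growth was 0.79%.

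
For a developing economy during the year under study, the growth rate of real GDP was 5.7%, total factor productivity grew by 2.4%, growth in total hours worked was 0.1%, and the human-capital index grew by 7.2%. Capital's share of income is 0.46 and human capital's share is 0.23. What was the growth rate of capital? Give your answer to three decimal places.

3.507%

Labor's share = 1 − 0.46 − 0.23 = 0.31.
gY = gA + 0.23×7.2 + 0.31×0.1 + 0.46×g.
0.46×g = 5.7 − 2.4 − 1.687 = 1.613.
g = 1.613 / 0.46 = 3.50652%.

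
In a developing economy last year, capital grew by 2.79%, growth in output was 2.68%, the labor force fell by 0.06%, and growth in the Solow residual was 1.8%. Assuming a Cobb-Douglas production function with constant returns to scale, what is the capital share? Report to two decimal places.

α = 0.33

gY = gA + α·gK + (1−α)·gL, so gY − gA − gL = α(gK − gL).
2.68 − 1.8 + 0.06 = α × (2.79 − (-0.06)).
0.94 = 2.85 α, so α = 0.3298.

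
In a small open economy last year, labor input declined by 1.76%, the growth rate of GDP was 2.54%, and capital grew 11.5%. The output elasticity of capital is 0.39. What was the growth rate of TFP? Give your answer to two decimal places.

-0.87%

Labor's share = 1 − 0.39 = 0.61.
Capital: 0.39 × 11.5 = 4.485 pp.
Labor input: 0.61 × (-1.76) = -1.0736 pp.
TFP growth = 2.54 − 3.4114 = -0.8714%.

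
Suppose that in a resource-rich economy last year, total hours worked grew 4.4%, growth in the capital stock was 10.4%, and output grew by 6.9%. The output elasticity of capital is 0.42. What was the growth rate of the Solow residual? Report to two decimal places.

-0.02%

Labor's share = 1 − 0.42 = 0.58.
The capital stock: 0.42 × 10.4 = 4.368 pp.
Total hours worked: 0.58 × 4.4 = 2.552 pp.
TFP growth = 6.9 − 6.92 = -0.02%.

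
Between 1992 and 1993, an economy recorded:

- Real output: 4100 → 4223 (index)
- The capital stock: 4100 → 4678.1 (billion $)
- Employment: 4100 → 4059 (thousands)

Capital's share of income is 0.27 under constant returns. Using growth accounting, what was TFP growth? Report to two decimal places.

Real output growth = (4223 − 4100) / 4100 = 3%.
The capital stock growth = (4678.1 − 4100) / 4100 = 14.1%.
Employment growth = (4059 − 4100) / 4100 = -1%.
Labor's share = 1 − 0.27 = 0.73.
The capital stock: 0.27 × 14.1 = 3.807 pp.
Employment: 0.73 × (-1) = -0.73 pp.
TFP growth = 3 − 3.077 = -0.077%.

-0.08%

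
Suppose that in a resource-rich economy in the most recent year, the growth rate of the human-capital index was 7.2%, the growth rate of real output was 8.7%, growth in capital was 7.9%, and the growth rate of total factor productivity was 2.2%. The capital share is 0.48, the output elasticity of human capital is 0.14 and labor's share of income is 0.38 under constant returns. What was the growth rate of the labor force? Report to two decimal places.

Labor's share = 1 − 0.48 − 0.14 = 0.38.
gY = gA + 0.48×7.9 + 0.14×7.2 + 0.38×g.
0.38×g = 8.7 − 2.2 − 4.8 = 1.7.
g = 1.7 / 0.38 = 4.4737%.

4.47%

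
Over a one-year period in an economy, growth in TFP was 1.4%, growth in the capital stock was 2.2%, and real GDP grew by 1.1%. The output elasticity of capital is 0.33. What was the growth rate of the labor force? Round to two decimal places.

-1.53%

Labor's share = 1 − 0.33 = 0.67.
gY = gA + 0.33×2.2 + 0.67×g.
0.67×g = 1.1 − 1.4 − 0.726 = -1.026.
g = -1.026 / 0.67 = -1.5313%.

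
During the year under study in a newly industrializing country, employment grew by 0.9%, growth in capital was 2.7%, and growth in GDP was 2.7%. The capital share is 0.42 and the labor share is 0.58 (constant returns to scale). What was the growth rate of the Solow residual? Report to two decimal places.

1.04%

Labor's share = 1 − 0.42 = 0.58.
Capital: 0.42 × 2.7 = 1.134 pp.
Employment: 0.58 × 0.9 = 0.522 pp.
TFP growth = 2.7 − 1.656 = 1.044%.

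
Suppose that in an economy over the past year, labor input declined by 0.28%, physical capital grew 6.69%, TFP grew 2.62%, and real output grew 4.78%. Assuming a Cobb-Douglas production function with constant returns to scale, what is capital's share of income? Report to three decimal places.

Capital's share of income is 0.350.

gY = gA + α·gK + (1−α)·gL, so gY − gA − gL = α(gK − gL).
4.78 − 2.62 + 0.28 = α × (6.69 − (-0.28)).
2.44 = 6.97 α, so α = 0.35007.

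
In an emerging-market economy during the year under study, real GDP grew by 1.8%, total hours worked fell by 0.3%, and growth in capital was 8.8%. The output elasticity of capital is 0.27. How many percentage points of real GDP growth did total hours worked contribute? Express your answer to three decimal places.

Labor's share = 1 − 0.27 = 0.73.
Contribution = share × growth = 0.73 × (-0.3) = -0.219 pp.

-0.219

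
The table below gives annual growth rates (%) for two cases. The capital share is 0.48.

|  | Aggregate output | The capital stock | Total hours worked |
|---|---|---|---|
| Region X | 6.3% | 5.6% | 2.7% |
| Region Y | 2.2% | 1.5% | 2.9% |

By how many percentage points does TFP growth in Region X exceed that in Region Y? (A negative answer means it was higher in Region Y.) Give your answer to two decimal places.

2.24 percentage points

Labor's share = 1 − 0.48 = 0.52.
Region X: TFP = 6.3 − 2.688 − 1.404 = 2.208%.
Region Y: TFP = 2.2 − 0.72 − 1.508 = -0.028%.
Difference = 2.208 − (-0.028) = 2.236 pp.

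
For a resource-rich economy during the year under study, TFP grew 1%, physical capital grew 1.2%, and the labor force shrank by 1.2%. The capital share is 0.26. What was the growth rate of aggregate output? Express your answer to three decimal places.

0.424%

Labor's share = 1 − 0.26 = 0.74.
Physical capital: 0.26 × 1.2 = 0.312 pp.
The labor force: 0.74 × (-1.2) = -0.888 pp.
Output growth = 1 + (-0.576) = 0.424%.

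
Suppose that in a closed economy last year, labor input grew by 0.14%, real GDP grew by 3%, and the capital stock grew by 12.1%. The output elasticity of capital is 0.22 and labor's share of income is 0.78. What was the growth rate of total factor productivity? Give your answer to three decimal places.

Labor's share = 1 − 0.22 = 0.78.
The capital stock: 0.22 × 12.1 = 2.662 pp.
Labor input: 0.78 × 0.14 = 0.1092 pp.
TFP growth = 3 − 2.7712 = 0.2288%.

0.229%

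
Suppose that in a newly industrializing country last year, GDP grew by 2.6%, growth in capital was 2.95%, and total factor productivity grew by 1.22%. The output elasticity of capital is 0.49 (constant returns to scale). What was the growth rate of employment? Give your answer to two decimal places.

Labor's share = 1 − 0.49 = 0.51.
gY = gA + 0.49×2.95 + 0.51×g.
0.51×g = 2.6 − 1.22 − 1.4455 = -0.0655.
g = -0.0655 / 0.51 = -0.1284%.

-0.13%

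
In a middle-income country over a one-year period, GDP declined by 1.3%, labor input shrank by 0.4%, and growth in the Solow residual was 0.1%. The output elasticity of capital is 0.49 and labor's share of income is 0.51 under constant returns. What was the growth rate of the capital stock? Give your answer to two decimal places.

-2.44%

Labor's share = 1 − 0.49 = 0.51.
gY = gA + 0.51×(-0.4) + 0.49×g.
0.49×g = -1.3 − 0.1 + 0.204 = -1.196.
g = -1.196 / 0.49 = -2.4408%.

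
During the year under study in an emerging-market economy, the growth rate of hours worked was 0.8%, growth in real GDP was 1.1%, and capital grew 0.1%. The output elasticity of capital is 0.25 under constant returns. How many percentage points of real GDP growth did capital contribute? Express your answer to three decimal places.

0.025 percentage points

Contribution = share × growth = 0.25 × 0.1 = 0.025 pp.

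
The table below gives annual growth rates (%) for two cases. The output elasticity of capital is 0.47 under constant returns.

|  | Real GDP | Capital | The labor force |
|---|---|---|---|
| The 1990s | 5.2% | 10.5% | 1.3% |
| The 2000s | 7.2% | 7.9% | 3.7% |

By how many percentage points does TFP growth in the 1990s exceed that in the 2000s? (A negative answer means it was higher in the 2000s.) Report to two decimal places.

Labor's share = 1 − 0.47 = 0.53.
The 1990s: TFP = 5.2 − 4.935 − 0.689 = -0.424%.
The 2000s: TFP = 7.2 − 3.713 − 1.961 = 1.526%.
Difference = -0.424 − (1.526) = -1.95 pp.

-1.95 percentage points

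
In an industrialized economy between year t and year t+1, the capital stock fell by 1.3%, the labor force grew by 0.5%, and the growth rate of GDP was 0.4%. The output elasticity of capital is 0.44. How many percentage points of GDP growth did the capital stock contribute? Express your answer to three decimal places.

Contribution = share × growth = 0.44 × (-1.3) = -0.572 pp.

-0.572 pp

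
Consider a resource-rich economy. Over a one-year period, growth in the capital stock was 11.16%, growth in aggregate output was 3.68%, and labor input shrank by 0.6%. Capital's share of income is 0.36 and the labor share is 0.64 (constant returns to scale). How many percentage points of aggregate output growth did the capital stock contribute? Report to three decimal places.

Contribution = share × growth = 0.36 × 11.16 = 4.0176 pp.

4.018 percentage points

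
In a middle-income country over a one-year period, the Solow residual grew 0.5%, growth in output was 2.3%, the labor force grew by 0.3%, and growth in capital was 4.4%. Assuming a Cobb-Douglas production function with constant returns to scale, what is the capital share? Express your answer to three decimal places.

gY = gA + α·gK + (1−α)·gL, so gY − gA − gL = α(gK − gL).
2.3 − 0.5 − 0.3 = α × (4.4 − 0.3).
1.5 = 4.1 α, so α = 0.36585.

The capital share is 0.366.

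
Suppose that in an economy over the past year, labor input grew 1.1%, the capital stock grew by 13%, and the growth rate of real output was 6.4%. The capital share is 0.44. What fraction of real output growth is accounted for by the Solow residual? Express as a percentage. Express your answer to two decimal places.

Labor's share = 1 − 0.44 = 0.56.
The capital stock: 0.44 × 13 = 5.72 pp.
Labor input: 0.56 × 1.1 = 0.616 pp.
TFP growth = 6.4 − 6.336 = 0.064%.
TFP share of growth = 0.064 / 6.4 × 100 = 1%.

The Solow residual accounted for 1.00% of growth.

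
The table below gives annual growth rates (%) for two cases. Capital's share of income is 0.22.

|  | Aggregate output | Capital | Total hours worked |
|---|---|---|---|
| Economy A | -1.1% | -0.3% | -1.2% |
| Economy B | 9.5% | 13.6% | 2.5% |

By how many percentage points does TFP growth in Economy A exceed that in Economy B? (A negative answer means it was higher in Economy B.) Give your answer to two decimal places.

-4.66 percentage points

Labor's share = 1 − 0.22 = 0.78.
Economy A: TFP = -1.1 + 0.066 + 0.936 = -0.098%.
Economy B: TFP = 9.5 − 2.992 − 1.95 = 4.558%.
Difference = -0.098 − (4.558) = -4.656 pp.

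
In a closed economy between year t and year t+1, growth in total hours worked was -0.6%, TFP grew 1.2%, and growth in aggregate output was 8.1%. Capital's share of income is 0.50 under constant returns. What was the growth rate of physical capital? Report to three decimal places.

Labor's share = 1 − 0.5 = 0.5.
gY = gA + 0.5×(-0.6) + 0.5×g.
0.5×g = 8.1 − 1.2 + 0.3 = 7.2.
g = 7.2 / 0.5 = 14.4%.

Physical capital grew 14.400%.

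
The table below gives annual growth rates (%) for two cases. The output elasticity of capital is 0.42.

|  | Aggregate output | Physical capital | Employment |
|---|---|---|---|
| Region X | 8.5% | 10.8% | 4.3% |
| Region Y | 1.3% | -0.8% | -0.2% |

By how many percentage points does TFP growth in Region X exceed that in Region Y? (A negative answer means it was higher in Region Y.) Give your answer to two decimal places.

Labor's share = 1 − 0.42 = 0.58.
Region X: TFP = 8.5 − 4.536 − 2.494 = 1.47%.
Region Y: TFP = 1.3 + 0.336 + 0.116 = 1.752%.
Difference = 1.47 − (1.752) = -0.282 pp.

-0.28 percentage points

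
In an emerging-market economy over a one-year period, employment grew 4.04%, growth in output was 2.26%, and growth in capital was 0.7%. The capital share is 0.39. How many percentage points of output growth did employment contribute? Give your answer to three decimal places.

Labor's share = 1 − 0.39 = 0.61.
Contribution = share × growth = 0.61 × 4.04 = 2.4644 pp.

2.464 percentage points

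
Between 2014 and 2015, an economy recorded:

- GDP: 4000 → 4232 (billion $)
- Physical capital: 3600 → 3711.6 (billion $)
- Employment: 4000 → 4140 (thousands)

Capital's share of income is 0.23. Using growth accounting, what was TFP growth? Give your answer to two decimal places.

2.39%

GDP growth = (4232 − 4000) / 4000 = 5.8%.
Physical capital growth = (3711.6 − 3600) / 3600 = 3.1%.
Employment growth = (4140 − 4000) / 4000 = 3.5%.
Labor's share = 1 − 0.23 = 0.77.
Physical capital: 0.23 × 3.1 = 0.713 pp.
Employment: 0.77 × 3.5 = 2.695 pp.
TFP growth = 5.8 − 3.408 = 2.392%.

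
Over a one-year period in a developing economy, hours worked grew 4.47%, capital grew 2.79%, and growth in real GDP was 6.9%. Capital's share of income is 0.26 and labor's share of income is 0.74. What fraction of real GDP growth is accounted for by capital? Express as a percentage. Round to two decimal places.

Capital contributed 0.26 × 2.79 = 0.7254 pp.
Share of growth = 0.7254 / 6.9 × 100 = 10.513%.

10.51%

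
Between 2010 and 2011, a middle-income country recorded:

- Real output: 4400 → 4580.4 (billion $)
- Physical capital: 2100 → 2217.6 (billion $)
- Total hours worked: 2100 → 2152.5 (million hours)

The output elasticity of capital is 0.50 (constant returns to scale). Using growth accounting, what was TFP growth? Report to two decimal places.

Real output growth = (4580.4 − 4400) / 4400 = 4.1%.
Physical capital growth = (2217.6 − 2100) / 2100 = 5.6%.
Total hours worked growth = (2152.5 − 2100) / 2100 = 2.5%.
Labor's share = 1 − 0.5 = 0.5.
Physical capital: 0.5 × 5.6 = 2.8 pp.
Total hours worked: 0.5 × 2.5 = 1.25 pp.
TFP growth = 4.1 − 4.05 = 0.05%.

0.05%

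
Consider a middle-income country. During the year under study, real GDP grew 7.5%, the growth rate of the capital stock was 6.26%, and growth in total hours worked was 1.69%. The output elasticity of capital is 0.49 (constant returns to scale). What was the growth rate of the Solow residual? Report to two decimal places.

3.57%

Labor's share = 1 − 0.49 = 0.51.
The capital stock: 0.49 × 6.26 = 3.0674 pp.
Total hours worked: 0.51 × 1.69 = 0.8619 pp.
TFP growth = 7.5 − 3.9293 = 3.5707%.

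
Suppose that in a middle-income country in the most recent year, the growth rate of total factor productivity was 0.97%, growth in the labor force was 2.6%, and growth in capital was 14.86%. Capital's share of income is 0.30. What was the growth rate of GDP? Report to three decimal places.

Labor's share = 1 − 0.3 = 0.7.
Capital: 0.3 × 14.86 = 4.458 pp.
The labor force: 0.7 × 2.6 = 1.82 pp.
Output growth = 0.97 + 6.278 = 7.248%.

7.248%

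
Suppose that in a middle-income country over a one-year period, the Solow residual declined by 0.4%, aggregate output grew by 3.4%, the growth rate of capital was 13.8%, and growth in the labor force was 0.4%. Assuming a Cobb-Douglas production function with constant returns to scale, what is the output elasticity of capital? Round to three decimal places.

gY = gA + α·gK + (1−α)·gL, so gY − gA − gL = α(gK − gL).
3.4 + 0.4 − 0.4 = α × (13.8 − 0.4).
3.4 = 13.4 α, so α = 0.25373.

α = 0.254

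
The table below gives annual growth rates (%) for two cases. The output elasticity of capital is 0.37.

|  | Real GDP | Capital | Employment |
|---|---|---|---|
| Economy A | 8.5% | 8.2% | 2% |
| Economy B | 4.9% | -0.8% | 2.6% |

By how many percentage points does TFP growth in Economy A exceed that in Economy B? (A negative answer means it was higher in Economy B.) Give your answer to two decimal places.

Labor's share = 1 − 0.37 = 0.63.
Economy A: TFP = 8.5 − 3.034 − 1.26 = 4.206%.
Economy B: TFP = 4.9 + 0.296 − 1.638 = 3.558%.
Difference = 4.206 − (3.558) = 0.648 pp.

0.65 percentage points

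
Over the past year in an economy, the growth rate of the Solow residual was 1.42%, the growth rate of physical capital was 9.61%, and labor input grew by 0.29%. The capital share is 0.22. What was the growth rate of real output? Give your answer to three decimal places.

Labor's share = 1 − 0.22 = 0.78.
Physical capital: 0.22 × 9.61 = 2.1142 pp.
Labor input: 0.78 × 0.29 = 0.2262 pp.
Output growth = 1.42 + 2.3404 = 3.7604%.

3.760%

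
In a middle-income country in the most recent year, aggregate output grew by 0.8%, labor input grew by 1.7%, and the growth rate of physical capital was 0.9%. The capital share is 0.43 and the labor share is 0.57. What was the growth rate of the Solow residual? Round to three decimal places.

Labor's share = 1 − 0.43 = 0.57.
Physical capital: 0.43 × 0.9 = 0.387 pp.
Labor input: 0.57 × 1.7 = 0.969 pp.
TFP growth = 0.8 − 1.356 = -0.556%.

-0.556%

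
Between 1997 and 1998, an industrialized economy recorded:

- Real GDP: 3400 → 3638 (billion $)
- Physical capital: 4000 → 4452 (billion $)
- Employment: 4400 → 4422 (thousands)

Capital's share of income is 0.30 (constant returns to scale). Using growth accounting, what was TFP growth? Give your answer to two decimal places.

Real GDP growth = (3638 − 3400) / 3400 = 7%.
Physical capital growth = (4452 − 4000) / 4000 = 11.3%.
Employment growth = (4422 − 4400) / 4400 = 0.5%.
Labor's share = 1 − 0.3 = 0.7.
Physical capital: 0.3 × 11.3 = 3.39 pp.
Employment: 0.7 × 0.5 = 0.35 pp.
TFP growth = 7 − 3.74 = 3.26%.

TFP grew 3.26%.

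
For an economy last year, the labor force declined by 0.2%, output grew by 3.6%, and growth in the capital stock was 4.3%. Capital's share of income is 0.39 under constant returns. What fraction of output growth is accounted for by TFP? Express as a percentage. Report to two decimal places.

Labor's share = 1 − 0.39 = 0.61.
The capital stock: 0.39 × 4.3 = 1.677 pp.
The labor force: 0.61 × (-0.2) = -0.122 pp.
TFP growth = 3.6 − 1.555 = 2.045%.
TFP share of growth = 2.045 / 3.6 × 100 = 56.8056%.

56.81%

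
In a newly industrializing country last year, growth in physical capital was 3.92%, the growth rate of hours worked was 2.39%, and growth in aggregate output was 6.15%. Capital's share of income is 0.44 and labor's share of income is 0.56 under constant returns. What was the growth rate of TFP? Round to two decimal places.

Labor's share = 1 − 0.44 = 0.56.
Physical capital: 0.44 × 3.92 = 1.7248 pp.
Hours worked: 0.56 × 2.39 = 1.3384 pp.
TFP growth = 6.15 − 3.0632 = 3.0868%.

TFP growth was 3.09%.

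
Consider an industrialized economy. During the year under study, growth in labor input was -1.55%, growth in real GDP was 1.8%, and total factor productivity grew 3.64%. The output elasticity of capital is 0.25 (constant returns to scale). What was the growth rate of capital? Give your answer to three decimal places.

-2.710%

Labor's share = 1 − 0.25 = 0.75.
gY = gA + 0.75×(-1.55) + 0.25×g.
0.25×g = 1.8 − 3.64 + 1.1625 = -0.6775.
g = -0.6775 / 0.25 = -2.71%.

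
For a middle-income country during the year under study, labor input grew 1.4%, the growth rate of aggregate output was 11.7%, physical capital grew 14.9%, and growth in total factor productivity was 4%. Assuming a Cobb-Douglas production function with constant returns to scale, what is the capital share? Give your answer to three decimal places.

The capital share is 0.467.

gY = gA + α·gK + (1−α)·gL, so gY − gA − gL = α(gK − gL).
11.7 − 4 − 1.4 = α × (14.9 − 1.4).
6.3 = 13.5 α, so α = 0.46667.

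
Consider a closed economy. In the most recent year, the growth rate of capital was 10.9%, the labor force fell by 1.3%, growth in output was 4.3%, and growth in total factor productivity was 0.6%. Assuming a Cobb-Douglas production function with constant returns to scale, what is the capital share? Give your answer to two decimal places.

The capital share is 0.41.

gY = gA + α·gK + (1−α)·gL, so gY − gA − gL = α(gK − gL).
4.3 − 0.6 + 1.3 = α × (10.9 − (-1.3)).
5 = 12.2 α, so α = 0.4098.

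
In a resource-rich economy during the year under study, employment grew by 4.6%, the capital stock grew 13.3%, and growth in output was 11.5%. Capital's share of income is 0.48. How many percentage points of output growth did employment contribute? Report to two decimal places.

2.39 pp

Labor's share = 1 − 0.48 = 0.52.
Contribution = share × growth = 0.52 × 4.6 = 2.392 pp.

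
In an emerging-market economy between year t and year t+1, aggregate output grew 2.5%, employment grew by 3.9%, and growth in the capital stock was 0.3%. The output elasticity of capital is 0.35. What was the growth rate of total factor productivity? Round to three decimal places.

Labor's share = 1 − 0.35 = 0.65.
The capital stock: 0.35 × 0.3 = 0.105 pp.
Employment: 0.65 × 3.9 = 2.535 pp.
TFP growth = 2.5 − 2.64 = -0.14%.

-0.140%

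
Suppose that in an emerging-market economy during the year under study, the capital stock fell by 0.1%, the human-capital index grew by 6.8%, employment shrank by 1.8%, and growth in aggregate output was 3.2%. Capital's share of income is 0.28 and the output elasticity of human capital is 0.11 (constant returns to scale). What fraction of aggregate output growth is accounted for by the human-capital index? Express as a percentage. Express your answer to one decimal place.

The human-capital index accounted for 23.4% of growth.

The human-capital index contributed 0.11 × 6.8 = 0.748 pp.
Share of growth = 0.748 / 3.2 × 100 = 23.375%.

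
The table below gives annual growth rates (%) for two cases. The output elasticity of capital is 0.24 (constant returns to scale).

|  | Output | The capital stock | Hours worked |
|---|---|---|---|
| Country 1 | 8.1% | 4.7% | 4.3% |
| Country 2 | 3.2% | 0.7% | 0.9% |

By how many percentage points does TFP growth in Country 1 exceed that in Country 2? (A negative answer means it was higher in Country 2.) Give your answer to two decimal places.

1.36 percentage points

Labor's share = 1 − 0.24 = 0.76.
Country 1: TFP = 8.1 − 1.128 − 3.268 = 3.704%.
Country 2: TFP = 3.2 − 0.168 − 0.684 = 2.348%.
Difference = 3.704 − (2.348) = 1.356 pp.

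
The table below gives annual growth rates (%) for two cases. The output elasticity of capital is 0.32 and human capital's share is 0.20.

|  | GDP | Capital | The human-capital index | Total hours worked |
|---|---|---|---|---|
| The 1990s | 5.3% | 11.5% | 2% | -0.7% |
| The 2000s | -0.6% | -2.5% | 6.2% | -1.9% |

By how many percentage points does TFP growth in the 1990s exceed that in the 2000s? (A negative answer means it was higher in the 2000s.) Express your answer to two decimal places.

1.68 percentage points

Labor's share = 1 − 0.32 − 0.2 = 0.48.
The 1990s: TFP = 5.3 − 3.68 − 0.4 + 0.336 = 1.556%.
The 2000s: TFP = -0.6 + 0.8 − 1.24 + 0.912 = -0.128%.
Difference = 1.556 − (-0.128) = 1.684 pp.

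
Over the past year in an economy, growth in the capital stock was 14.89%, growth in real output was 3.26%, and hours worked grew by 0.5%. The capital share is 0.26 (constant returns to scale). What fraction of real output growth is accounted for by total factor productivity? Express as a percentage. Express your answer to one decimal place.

Labor's share = 1 − 0.26 = 0.74.
The capital stock: 0.26 × 14.89 = 3.8714 pp.
Hours worked: 0.74 × 0.5 = 0.37 pp.
TFP growth = 3.26 − 4.2414 = -0.9814%.
TFP share of growth = -0.9814 / 3.26 × 100 = -30.104%.

Total factor productivity accounted for -30.1% of growth.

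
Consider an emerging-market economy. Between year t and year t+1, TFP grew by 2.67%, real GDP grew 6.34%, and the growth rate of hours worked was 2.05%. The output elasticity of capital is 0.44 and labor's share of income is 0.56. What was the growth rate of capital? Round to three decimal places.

Labor's share = 1 − 0.44 = 0.56.
gY = gA + 0.56×2.05 + 0.44×g.
0.44×g = 6.34 − 2.67 − 1.148 = 2.522.
g = 2.522 / 0.44 = 5.73182%.

Capital growth was 5.732%.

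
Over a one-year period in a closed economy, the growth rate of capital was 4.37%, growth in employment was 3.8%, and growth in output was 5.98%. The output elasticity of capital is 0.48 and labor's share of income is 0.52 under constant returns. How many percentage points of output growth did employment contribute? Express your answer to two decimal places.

1.98

Labor's share = 1 − 0.48 = 0.52.
Contribution = share × growth = 0.52 × 3.8 = 1.976 pp.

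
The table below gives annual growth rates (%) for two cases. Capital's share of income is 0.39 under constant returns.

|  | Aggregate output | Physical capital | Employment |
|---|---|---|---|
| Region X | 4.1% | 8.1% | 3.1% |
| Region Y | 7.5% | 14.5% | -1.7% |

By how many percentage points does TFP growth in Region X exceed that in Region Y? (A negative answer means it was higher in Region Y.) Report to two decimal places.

-3.83 percentage points

Labor's share = 1 − 0.39 = 0.61.
Region X: TFP = 4.1 − 3.159 − 1.891 = -0.95%.
Region Y: TFP = 7.5 − 5.655 + 1.037 = 2.882%.
Difference = -0.95 − (2.882) = -3.832 pp.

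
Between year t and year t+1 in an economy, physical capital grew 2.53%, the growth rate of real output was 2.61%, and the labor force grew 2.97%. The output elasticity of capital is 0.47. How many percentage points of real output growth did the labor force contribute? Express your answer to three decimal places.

1.574

Labor's share = 1 − 0.47 = 0.53.
Contribution = share × growth = 0.53 × 2.97 = 1.5741 pp.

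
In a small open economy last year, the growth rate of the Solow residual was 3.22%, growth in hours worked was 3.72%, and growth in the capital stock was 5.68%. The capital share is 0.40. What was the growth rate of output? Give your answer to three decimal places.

7.724%

Labor's share = 1 − 0.4 = 0.6.
The capital stock: 0.4 × 5.68 = 2.272 pp.
Hours worked: 0.6 × 3.72 = 2.232 pp.
Output growth = 3.22 + 4.504 = 7.724%.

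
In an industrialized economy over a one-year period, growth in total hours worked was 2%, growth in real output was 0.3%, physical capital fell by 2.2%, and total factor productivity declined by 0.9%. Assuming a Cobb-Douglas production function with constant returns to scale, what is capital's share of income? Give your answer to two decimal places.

gY = gA + α·gK + (1−α)·gL, so gY − gA − gL = α(gK − gL).
0.3 + 0.9 − 2 = α × (-2.2 − 2).
-0.8 = -4.2 α, so α = 0.1905.

α = 0.19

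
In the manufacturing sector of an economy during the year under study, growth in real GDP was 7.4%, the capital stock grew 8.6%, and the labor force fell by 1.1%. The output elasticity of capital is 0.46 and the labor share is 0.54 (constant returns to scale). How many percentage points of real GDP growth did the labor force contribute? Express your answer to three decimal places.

Labor's share = 1 − 0.46 = 0.54.
Contribution = share × growth = 0.54 × (-1.1) = -0.594 pp.

-0.594 pp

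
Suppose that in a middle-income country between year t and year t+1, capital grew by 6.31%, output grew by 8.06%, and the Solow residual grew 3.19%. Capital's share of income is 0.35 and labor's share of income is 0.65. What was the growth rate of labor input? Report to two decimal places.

Labor input growth was 4.09%.

Labor's share = 1 − 0.35 = 0.65.
gY = gA + 0.35×6.31 + 0.65×g.
0.65×g = 8.06 − 3.19 − 2.2085 = 2.6615.
g = 2.6615 / 0.65 = 4.0946%.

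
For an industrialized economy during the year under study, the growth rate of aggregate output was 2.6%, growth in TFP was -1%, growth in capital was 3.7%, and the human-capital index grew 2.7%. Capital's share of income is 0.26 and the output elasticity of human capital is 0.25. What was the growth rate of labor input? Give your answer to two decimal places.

Labor's share = 1 − 0.26 − 0.25 = 0.49.
gY = gA + 0.26×3.7 + 0.25×2.7 + 0.49×g.
0.49×g = 2.6 + 1 − 1.637 = 1.963.
g = 1.963 / 0.49 = 4.0061%.

Labor input growth was 4.01%.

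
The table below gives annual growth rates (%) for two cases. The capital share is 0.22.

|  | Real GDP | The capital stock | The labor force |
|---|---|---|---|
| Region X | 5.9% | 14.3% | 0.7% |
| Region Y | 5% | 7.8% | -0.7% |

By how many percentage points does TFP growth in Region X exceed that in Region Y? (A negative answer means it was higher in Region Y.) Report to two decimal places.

-1.62 percentage points

Labor's share = 1 − 0.22 = 0.78.
Region X: TFP = 5.9 − 3.146 − 0.546 = 2.208%.
Region Y: TFP = 5 − 1.716 + 0.546 = 3.83%.
Difference = 2.208 − (3.83) = -1.622 pp.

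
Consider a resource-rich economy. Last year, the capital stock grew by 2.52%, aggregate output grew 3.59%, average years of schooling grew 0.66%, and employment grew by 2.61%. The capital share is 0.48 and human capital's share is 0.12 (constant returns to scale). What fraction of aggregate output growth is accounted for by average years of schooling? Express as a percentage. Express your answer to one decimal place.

Average years of schooling contributed 0.12 × 0.66 = 0.0792 pp.
Share of growth = 0.0792 / 3.59 × 100 = 2.206%.

Average years of schooling accounted for 2.2% of growth.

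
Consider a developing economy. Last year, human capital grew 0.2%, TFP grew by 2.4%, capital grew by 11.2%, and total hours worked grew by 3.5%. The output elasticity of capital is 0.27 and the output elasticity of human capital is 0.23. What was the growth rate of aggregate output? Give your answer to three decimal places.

7.220%

Labor's share = 1 − 0.27 − 0.23 = 0.5.
Capital: 0.27 × 11.2 = 3.024 pp.
Human capital: 0.23 × 0.2 = 0.046 pp.
Total hours worked: 0.5 × 3.5 = 1.75 pp.
Output growth = 2.4 + 4.82 = 7.22%.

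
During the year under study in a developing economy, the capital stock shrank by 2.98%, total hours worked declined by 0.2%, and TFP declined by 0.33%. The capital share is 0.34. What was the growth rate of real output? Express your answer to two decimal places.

Labor's share = 1 − 0.34 = 0.66.
The capital stock: 0.34 × (-2.98) = -1.0132 pp.
Total hours worked: 0.66 × (-0.2) = -0.132 pp.
Output growth = -0.33 + (-1.1452) = -1.4752%.

-1.48%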